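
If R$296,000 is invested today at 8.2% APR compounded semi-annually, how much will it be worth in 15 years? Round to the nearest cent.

R$988,128.89

Periodic rate i = 0.082/2 = 0.041; n = 15 × 2 = 30 periods.
FV = PV·(1+i)^n = 296,000 × 3.338273 = 988,128.8886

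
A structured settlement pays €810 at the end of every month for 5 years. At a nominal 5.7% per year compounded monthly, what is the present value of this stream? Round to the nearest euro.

With 12 periods per year: i = 0.00475, n = 60.
PV = PMT · [1 − (1+i)^(−n)] / i = 810 · 52.100665 = 42,201.5390

€42,202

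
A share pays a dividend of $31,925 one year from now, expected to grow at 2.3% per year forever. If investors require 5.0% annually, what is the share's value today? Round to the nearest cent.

$1,182,407.41

PV = PMT / (i − g) = 31925 / (0.05 − 0.023) = 31925 / 0.027000 = 1,182,407.4074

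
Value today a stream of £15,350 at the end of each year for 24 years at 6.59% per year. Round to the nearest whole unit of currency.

Annuity factor a(24|0.0659) = 11.894162; PV = 15350 × 11.894162 = 182,575.3875

£182,575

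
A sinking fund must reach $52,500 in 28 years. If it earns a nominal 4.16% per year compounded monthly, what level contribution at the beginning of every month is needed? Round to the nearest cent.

$82.49

i = 0.0416/12 = 0.00346667 per month; n = 28·12 = 336.
PMT = 52500 / ( [(1+0.00346667)^336 − 1] / 0.00346667 × (1+i) ) = 52500 / 636.477223 = 82.4853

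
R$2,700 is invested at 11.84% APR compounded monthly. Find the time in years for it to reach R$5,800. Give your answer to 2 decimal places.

Periodic rate i = 0.1184/12 = 0.00986667.
n = ln(5800/2700) / ln(1+0.00986667) = ln(2.14815) / 0.009818 = 77.8755 months
= 77.8755/12 years

6.49 years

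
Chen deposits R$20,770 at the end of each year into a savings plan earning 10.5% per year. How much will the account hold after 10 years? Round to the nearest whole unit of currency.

R$339,062

FV = PMT · [(1+i)^n − 1] / i = 20770 · 16.324579 = 339,061.5160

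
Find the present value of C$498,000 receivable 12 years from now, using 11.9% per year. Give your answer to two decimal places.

PV = FV·(1+i)^(−n) = 498,000 × 0.259441 = 129,201.7227

C$129,201.72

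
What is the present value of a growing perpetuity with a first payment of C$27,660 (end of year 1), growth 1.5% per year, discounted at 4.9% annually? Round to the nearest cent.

PV = D₁/(r − g) = 27660/(0.049 − 0.015) = 813,529.4118

C$813,529.41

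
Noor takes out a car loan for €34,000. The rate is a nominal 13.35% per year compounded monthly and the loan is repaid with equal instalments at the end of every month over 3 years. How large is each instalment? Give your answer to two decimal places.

Periodic rate i = 0.1335/12 = 0.011125; n = 3 × 12 = 36 periods.
Annuity-PV factor = 29.530947; PMT = 34000 / 29.530947 = 1,151.3346

€1,151.33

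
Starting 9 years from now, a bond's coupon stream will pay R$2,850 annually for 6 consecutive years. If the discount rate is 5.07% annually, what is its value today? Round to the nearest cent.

Value one period before first payment (t=8): 2850 × [1 − (1+0.0507)^(−6)] / 0.0507 = 2850 × 5.064349 = 14,433.3957
PV₀ = 14,433.3957 / (1+0.0507)^8 = 14,433.3957 / 1.485354 = 9,717.1445

R$9,717.14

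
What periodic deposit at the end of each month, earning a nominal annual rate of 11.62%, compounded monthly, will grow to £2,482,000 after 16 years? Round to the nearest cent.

£4,482.75

With 12 periods per year: i = 0.00968333, n = 192.
PMT = 2.482e+06 / ( [(1+0.00968333)^192 − 1] / 0.00968333 ) = 2.482e+06 / 553.677961 = 4,482.7502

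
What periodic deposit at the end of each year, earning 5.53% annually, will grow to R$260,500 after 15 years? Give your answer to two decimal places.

R$11,598.59

PMT = 260500 / ( [(1+0.0553)^15 − 1] / 0.0553 ) = 260500 / 22.459636 = 11,598.5850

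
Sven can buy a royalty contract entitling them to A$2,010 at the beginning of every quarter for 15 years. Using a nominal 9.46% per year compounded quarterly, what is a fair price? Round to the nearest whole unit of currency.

A$65,599

With 4 periods per year: i = 0.02365, n = 60.
PV = PMT · [1 − (1+i)^(−n)] / i × (1+i) = 2010 · 32.636209 = 65,598.7795
(annuity-due: payments at period start, so ×(1+i).)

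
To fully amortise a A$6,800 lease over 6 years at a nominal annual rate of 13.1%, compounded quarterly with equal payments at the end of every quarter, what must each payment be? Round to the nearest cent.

A$413.51

With 4 periods per year: i = 0.03275, n = 24.
PMT = 6800 / ( [1 − (1+0.03275)^(−24)] / 0.03275 ) = 6800 / 16.444584 = 413.5100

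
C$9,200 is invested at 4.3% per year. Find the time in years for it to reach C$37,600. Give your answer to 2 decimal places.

(1+i)^n = 37600/9200 = 4.08696, so n = ln 4.08696 / ln 1.043 = 33.4385 years

33.44 years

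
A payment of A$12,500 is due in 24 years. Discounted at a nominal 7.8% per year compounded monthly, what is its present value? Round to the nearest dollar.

Periodic rate i = 0.078/12 = 0.0065; n = 24 × 12 = 288 periods.
PV = 12,500 / (1 + 0.0065)^288 = 12,500 / 6.462022 = 1,934.3791

A$1,934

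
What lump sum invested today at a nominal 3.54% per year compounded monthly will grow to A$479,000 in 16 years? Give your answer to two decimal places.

A$272,090.41

Periodic rate i = 0.0354/12 = 0.00295; n = 16 × 12 = 192 periods.
PV = 479,000 / (1 + 0.00295)^192 = 479,000 / 1.760444 = 272,090.4092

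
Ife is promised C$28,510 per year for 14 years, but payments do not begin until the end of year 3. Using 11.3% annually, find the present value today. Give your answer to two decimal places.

C$158,172.25

Value one period before first payment (t=2): 28510 × [1 − (1+0.113)^(−14)] / 0.113 = 28510 × 6.872637 = 195,938.8749
PV₀ = 195,938.8749 / (1+0.113)^2 = 195,938.8749 / 1.238769 = 158,172.2459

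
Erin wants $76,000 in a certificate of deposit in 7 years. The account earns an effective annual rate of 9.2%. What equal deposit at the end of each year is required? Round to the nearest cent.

FV-annuity factor = 9.257045; PMT = 76000 / 9.257045 = 8,209.9631

$8,209.96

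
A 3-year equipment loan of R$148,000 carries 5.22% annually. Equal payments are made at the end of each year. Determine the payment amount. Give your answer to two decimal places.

R$54,571.05

Annuity-PV factor = 2.712061; PMT = 148000 / 2.712061 = 54,571.0520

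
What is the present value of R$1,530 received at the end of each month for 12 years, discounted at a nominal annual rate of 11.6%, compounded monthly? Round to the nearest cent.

R$118,668.13

i = 0.116/12 = 0.00966667 per month; n = 12·12 = 144.
PV = PMT · [1 − (1+i)^(−n)] / i = 1530 · 77.560867 = 118,668.1271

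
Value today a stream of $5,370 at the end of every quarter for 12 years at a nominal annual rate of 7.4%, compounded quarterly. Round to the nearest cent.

$169,857.39

Periodic rate i = 0.074/4 = 0.0185; n = 12 × 4 = 48 periods.
PV = PMT · [1 − (1+i)^(−n)] / i = 5370 · 31.630798 = 169,857.3866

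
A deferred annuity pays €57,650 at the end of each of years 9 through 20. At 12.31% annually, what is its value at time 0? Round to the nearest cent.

Value one period before first payment (t=8): 57650 × [1 − (1+0.1231)^(−12)] / 0.1231 = 57650 × 6.106408 = 352,034.3950
PV₀ = 352,034.3950 / (1+0.1231)^8 = 352,034.3950 / 2.531322 = 139,071.3529

€139,071.35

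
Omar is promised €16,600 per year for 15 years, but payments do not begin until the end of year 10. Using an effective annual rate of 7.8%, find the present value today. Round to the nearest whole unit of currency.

€73,166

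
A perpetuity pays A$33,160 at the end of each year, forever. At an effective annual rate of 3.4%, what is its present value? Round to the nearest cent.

A$975,294.12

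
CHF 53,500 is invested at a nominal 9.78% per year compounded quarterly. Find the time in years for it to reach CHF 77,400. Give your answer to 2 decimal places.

3.82 years

Periodic rate i = 0.0978/4 = 0.02445.
n = ln(77400/53500) / ln(1+0.02445) = ln(1.44673) / 0.024156 = 15.2884 quarters
= 15.2884/4 years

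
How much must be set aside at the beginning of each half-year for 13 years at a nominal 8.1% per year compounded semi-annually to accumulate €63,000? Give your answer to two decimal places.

Periodic rate i = 0.081/2 = 0.0405; n = 13 × 2 = 26 periods.
FV-annuity factor × (1+i) = 46.432884; PMT = 63000 / 46.432884 = 1,356.7971

€1,356.80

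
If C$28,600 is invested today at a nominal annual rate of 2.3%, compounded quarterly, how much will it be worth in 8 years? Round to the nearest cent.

C$34,359.54

Periodic rate i = 0.023/4 = 0.00575; n = 8 × 4 = 32 periods.
FV = 28,600 × (1 + 0.00575)^32 = 34,359.5409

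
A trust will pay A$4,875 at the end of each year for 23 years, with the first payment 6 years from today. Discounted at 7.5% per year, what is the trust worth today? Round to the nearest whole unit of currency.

A$36,697

PV at t=5 (ordinary 23-year annuity): 4875 × a(23|0.075) = 4875 × 10.806689 = 52,682.6104
Discount back 5 years: 52,682.6104 × (1+0.075)^(−5) = 52,682.6104 × 0.696559 = 36,696.5270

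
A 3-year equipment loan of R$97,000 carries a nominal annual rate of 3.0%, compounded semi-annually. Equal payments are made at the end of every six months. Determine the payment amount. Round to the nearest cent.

Periodic rate i = 0.03/2 = 0.015; n = 3 × 2 = 6 periods.
Annuity-PV factor = 5.697187; PMT = 97000 / 5.697187 = 17,025.9458

R$17,025.95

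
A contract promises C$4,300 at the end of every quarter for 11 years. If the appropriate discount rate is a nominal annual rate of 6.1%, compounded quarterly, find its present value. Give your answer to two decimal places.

i = 0.061/4 = 0.01525 per quarter; n = 11·4 = 44.
PV = PMT · [1 − (1+i)^(−n)] / i = 4300 · 31.882434 = 137,094.4669

C$137,094.47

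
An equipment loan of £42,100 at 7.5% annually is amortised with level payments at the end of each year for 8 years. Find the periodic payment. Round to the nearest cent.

£7,187.61

Annuity-PV factor = 5.857304; PMT = 42100 / 5.857304 = 7,187.6077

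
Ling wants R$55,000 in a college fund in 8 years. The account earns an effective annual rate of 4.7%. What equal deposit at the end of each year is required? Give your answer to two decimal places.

PMT = 55000 / ( [(1+0.047)^8 − 1] / 0.047 ) = 55000 / 9.447251 = 5,821.7991

R$5,821.80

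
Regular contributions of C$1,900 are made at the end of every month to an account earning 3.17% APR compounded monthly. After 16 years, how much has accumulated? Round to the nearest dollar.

C$474,358

Periodic rate i = 0.0317/12 = 0.00264167; n = 16 × 12 = 192 periods.
FV = 1900 × [(1+0.00264167)^192 − 1] / 0.00264167 = 1900 × 249.662356 = 474,358.4769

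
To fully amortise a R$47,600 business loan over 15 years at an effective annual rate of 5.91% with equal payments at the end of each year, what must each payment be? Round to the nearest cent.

R$4,872.25

Annuity-PV factor = 9.769618; PMT = 47600 / 9.769618 = 4,872.2477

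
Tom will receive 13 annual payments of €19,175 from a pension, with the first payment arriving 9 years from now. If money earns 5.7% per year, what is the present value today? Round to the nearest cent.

Value one period before first payment (t=8): 19175 × [1 − (1+0.057)^(−13)] / 0.057 = 19175 × 9.009905 = 172,764.9364
PV₀ = 172,764.9364 / (1+0.057)^8 = 172,764.9364 / 1.558116 = 110,880.6354

€110,880.64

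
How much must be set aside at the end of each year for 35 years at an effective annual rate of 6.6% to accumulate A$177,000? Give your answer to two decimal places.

A$1,396.55

PMT = 177000 / ( [(1+0.066)^35 − 1] / 0.066 ) = 177000 / 126.740589 = 1,396.5534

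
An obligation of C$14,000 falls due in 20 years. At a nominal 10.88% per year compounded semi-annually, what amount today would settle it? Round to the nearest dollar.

C$1,682

Periodic rate i = 0.1088/2 = 0.0544; n = 20 × 2 = 40 periods.
PV = FV·(1+i)^(−n) = 14,000 × 0.120167 = 1,682.3337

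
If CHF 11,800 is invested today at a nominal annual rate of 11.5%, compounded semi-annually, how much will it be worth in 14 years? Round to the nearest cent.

CHF 56,458.92

With 2 periods per year: i = 0.0575, n = 28.
11,800 × (1+0.0575)^28 = 11,800 × 4.784654 = 56,458.9161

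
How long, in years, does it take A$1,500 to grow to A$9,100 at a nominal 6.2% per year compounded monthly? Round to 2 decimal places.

29.15 years

Periodic rate i = 0.062/12 = 0.00516667.
(1+i)^n = 9100/1500 = 6.06667, so n = ln 6.06667 / ln 1.00517 = 349.8315 months
= 349.8315/12 years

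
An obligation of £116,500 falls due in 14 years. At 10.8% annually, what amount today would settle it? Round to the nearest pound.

£27,718

PV = FV·(1+i)^(−n) = 116,500 × 0.237927 = 27,718.4716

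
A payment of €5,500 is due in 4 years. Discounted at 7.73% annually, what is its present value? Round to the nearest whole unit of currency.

PV = FV·(1+i)^(−n) = 5,500 × 0.742426 = 4,083.3448

€4,083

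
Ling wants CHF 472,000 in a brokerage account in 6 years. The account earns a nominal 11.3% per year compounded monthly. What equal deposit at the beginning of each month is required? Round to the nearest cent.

Periodic rate i = 0.113/12 = 0.00941667; n = 6 × 12 = 72 periods.
FV-annuity factor × (1+i) = 103.302934; PMT = 472000 / 103.302934 = 4,569.0861

CHF 4,569.09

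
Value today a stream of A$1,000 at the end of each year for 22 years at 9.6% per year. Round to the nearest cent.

A$9,030.24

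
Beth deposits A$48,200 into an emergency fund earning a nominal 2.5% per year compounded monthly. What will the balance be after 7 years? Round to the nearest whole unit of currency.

A$57,408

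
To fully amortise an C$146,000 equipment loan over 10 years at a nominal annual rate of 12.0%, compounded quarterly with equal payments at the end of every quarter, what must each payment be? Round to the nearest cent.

i = 0.12/4 = 0.03 per quarter; n = 10·4 = 40.
Annuity-PV factor = 23.114772; PMT = 146000 / 23.114772 = 6,316.3072

C$6,316.31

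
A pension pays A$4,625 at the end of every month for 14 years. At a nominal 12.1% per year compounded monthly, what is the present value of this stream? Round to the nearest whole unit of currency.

With 12 periods per year: i = 0.0100833, n = 168.
PV = 4625 × [1 − (1+0.0100833)^(−168)] / 0.0100833 = 4625 × 80.791865 = 373,662.3761

A$373,662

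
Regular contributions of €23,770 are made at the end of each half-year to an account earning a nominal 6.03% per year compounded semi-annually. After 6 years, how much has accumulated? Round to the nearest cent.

€337,632.16

With 2 periods per year: i = 0.03015, n = 12.
FV = PMT · [(1+i)^n − 1] / i = 23770 · 14.204130 = 337,632.1583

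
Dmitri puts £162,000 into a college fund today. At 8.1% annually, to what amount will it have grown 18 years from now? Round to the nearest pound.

£658,230

FV = PV·(1+i)^n = 162,000 × 4.063147 = 658,229.7477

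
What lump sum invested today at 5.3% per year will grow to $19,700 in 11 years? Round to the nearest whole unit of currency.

$11,162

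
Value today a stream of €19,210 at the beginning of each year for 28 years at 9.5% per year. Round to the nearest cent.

Annuity factor a(28|0.095) × (1+i) = 10.618296; PV = 19210 × 10.618296 = 203,977.4717
Payments are at the start of each period, so multiply by (1+i).

€203,977.47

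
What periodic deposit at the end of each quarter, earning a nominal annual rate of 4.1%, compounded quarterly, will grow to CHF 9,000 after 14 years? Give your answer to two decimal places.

CHF 119.78

Periodic rate i = 0.041/4 = 0.01025; n = 14 × 4 = 56 periods.
PMT = 9000 / ( [(1+0.01025)^56 − 1] / 0.01025 ) = 9000 / 75.138988 = 119.7780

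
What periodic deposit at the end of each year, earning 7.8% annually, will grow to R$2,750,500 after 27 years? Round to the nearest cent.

R$32,515.14

FV-annuity factor = 84.591371; PMT = 2.7505e+06 / 84.591371 = 32,515.1370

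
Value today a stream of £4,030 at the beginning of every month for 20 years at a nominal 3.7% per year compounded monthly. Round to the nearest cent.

£684,820.92

With 12 periods per year: i = 0.00308333, n = 240.
PV = 4030 × [1 − (1+0.00308333)^(−240)] / 0.00308333 × (1+i) = 4030 × 169.930748 = 684,820.9152
Payments are at the start of each period, so multiply by (1+i).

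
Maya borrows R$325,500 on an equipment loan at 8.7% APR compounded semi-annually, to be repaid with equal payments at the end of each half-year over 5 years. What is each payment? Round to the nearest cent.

R$40,833.47

i = 0.087/2 = 0.0435 per half-year; n = 5·2 = 10.
Annuity-PV factor = 7.971401; PMT = 325500 / 7.971401 = 40,833.4744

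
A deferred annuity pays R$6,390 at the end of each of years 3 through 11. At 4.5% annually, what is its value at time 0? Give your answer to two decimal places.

PV at t=2 (ordinary 9-year annuity): 6390 × a(9|0.045) = 6390 × 7.268790 = 46,447.5713
PV₀ = 46,447.5713 / (1+0.045)^2 = 46,447.5713 / 1.092025 = 42,533.4322

R$42,533.43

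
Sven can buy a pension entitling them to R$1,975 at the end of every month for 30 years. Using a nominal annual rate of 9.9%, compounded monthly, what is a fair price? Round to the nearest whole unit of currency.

R$226,962

Periodic rate i = 0.099/12 = 0.00825; n = 30 × 12 = 360 periods.
Annuity factor a(360|0.00825) = 114.917306; PV = 1975 × 114.917306 = 226,961.6787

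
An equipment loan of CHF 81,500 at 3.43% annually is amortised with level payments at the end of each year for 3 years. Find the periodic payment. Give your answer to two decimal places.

PMT = 81500 / ( [1 − (1+0.0343)^(−3)] / 0.0343 ) = 81500 / 2.805387 = 29,051.2463

CHF 29,051.25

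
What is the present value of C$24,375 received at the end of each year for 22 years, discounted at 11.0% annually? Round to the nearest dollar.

PV = 24375 × [1 − (1+0.11)^(−22)] / 0.11 = 24375 × 8.175739 = 199,283.6400

C$199,284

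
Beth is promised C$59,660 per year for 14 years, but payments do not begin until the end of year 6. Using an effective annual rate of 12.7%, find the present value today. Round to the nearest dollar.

PV at t=5 (ordinary 14-year annuity): 59660 × a(14|0.127) = 59660 × 6.397421 = 381,670.1095
PV₀ = 381,670.1095 / (1+0.127)^5 = 381,670.1095 / 1.818108 = 209,927.1304

C$209,927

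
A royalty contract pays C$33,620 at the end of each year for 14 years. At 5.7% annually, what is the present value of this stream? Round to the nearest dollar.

Annuity factor a(14|0.057) = 9.470109; PV = 33620 × 9.470109 = 318,385.0711

C$318,385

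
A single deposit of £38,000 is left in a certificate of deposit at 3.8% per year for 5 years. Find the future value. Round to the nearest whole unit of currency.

£45,790

38,000 × (1+0.038)^5 = 38,000 × 1.204999 = 45,789.9705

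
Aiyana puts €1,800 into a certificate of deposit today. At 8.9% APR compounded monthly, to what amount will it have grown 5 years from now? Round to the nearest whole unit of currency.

Periodic rate i = 0.089/12 = 0.00741667; n = 5 × 12 = 60 periods.
FV = PV·(1+i)^n = 1,800 × 1.557930 = 2,804.2737

€2,804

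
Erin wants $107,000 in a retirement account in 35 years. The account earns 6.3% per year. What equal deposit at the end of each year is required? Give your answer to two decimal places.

$900.57

FV-annuity factor = 118.813373; PMT = 107000 / 118.813373 = 900.5720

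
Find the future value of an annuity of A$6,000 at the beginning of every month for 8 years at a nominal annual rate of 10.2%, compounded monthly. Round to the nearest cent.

With 12 periods per year: i = 0.0085, n = 96.
Accumulation factor s(96|0.0085) × (1+i) = 148.741993; FV = 6000 × 148.741993 = 892,451.9591
(annuity-due: payments at period start, so ×(1+i).)

A$892,451.96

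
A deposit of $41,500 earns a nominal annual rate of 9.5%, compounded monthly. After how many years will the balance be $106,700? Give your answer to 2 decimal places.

9.98 years

Periodic rate i = 0.095/12 = 0.00791667.
(1+i)^n = 106700/41500 = 2.57108, so n = ln 2.57108 / ln 1.00792 = 119.7550 months
= 119.7550/12 years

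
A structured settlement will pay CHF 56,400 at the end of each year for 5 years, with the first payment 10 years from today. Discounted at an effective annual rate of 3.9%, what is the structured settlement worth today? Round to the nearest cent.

PV at t=9 (ordinary 5-year annuity): 56400 × a(5|0.039) = 56400 × 4.464356 = 251,789.6961
Discount back 9 years: 251,789.6961 × (1+0.039)^(−9) = 251,789.6961 × 0.708696 = 178,442.3876

CHF 178,442.39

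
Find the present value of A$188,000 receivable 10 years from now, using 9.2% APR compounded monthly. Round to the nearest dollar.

A$75,185

i = 0.092/12 = 0.00766667 per month; n = 10·12 = 120.
Discount factor = (1+0.00766667)^(−120) = 0.399920; PV = 188,000 × 0.399920 = 75,184.9221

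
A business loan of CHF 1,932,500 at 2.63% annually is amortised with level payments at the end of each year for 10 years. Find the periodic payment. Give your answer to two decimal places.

CHF 222,290.90

PMT = 1.9325e+06 / ( [1 − (1+0.0263)^(−10)] / 0.0263 ) = 1.9325e+06 / 8.693563 = 222,290.8975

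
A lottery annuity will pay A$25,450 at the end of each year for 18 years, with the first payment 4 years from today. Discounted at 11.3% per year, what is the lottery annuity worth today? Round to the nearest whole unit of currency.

A$139,572

PV at t=3 (ordinary 18-year annuity): 25450 × a(18|0.113) = 25450 × 7.561282 = 192,434.6387
Discount back 3 years: 192,434.6387 × (1+0.113)^(−3) = 192,434.6387 × 0.725295 = 139,571.8245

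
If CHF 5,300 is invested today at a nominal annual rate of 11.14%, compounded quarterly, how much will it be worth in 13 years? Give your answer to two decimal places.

i = 0.1114/4 = 0.02785 per quarter; n = 13·4 = 52.
5,300 × (1+0.02785)^52 = 5,300 × 4.172021 = 22,111.7116

CHF 22,111.71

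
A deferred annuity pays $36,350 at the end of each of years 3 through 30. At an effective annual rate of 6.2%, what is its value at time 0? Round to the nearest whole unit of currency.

PV at t=2 (ordinary 28-year annuity): 36350 × a(28|0.062) = 36350 × 13.135928 = 477,490.9836
PV₀ = 477,490.9836 / (1+0.062)^2 = 477,490.9836 / 1.127844 = 423,366.1602

$423,366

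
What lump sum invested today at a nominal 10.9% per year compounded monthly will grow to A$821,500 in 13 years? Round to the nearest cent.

A$200,442.77

With 12 periods per year: i = 0.00908333, n = 156.
PV = 821,500 / (1 + 0.00908333)^156 = 821,500 / 4.098427 = 200,442.7705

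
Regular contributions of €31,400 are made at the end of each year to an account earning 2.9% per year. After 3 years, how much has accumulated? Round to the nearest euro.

€96,958

FV = 31400 × [(1+0.029)^3 − 1] / 0.029 = 31400 × 3.087841 = 96,958.2074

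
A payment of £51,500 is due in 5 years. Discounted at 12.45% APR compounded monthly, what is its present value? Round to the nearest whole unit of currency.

With 12 periods per year: i = 0.010375, n = 60.
PV = 51,500 / (1 + 0.010375)^60 = 51,500 / 1.857614 = 27,723.7338

£27,724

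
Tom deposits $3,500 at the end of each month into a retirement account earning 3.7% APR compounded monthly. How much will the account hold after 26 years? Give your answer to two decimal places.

Periodic rate i = 0.037/12 = 0.00308333; n = 26 × 12 = 312 periods.
Accumulation factor s(312|0.00308333) = 523.152908; FV = 3500 × 523.152908 = 1,831,035.1778

$1,831,035.18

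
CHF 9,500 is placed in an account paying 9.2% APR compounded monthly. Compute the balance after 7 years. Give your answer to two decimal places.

Periodic rate i = 0.092/12 = 0.00766667; n = 7 × 12 = 84 periods.
FV = 9,500 × (1 + 0.00766667)^84 = 18,044.4052

CHF 18,044.41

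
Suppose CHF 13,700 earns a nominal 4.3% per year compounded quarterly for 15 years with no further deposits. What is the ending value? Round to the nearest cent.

CHF 26,022.29

With 4 periods per year: i = 0.01075, n = 60.
13,700 × (1+0.01075)^60 = 13,700 × 1.899437 = 26,022.2933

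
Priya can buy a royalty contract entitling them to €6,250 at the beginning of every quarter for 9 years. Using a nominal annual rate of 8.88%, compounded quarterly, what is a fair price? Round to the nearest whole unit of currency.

€157,233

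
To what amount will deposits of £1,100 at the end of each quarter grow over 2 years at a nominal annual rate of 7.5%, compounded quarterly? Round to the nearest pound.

£9,400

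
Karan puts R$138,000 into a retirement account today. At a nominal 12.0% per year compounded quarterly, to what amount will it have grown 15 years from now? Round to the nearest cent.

R$813,041.23

Periodic rate i = 0.12/4 = 0.03; n = 15 × 4 = 60 periods.
FV = PV·(1+i)^n = 138,000 × 5.891603 = 813,041.2284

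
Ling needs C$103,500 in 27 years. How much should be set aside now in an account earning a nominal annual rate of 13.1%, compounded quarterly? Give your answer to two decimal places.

C$3,187.56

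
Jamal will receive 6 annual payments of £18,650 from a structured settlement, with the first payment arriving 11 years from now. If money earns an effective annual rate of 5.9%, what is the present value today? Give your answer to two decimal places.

£51,857.77

PV at t=10 (ordinary 6-year annuity): 18650 × a(6|0.059) = 18650 × 4.932812 = 91,996.9438
PV₀ = 91,996.9438 / (1+0.059)^10 = 91,996.9438 / 1.774024 = 51,857.7654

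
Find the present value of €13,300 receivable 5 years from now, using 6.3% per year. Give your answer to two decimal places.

€9,799.08

PV = FV·(1+i)^(−n) = 13,300 × 0.736773 = 9,799.0803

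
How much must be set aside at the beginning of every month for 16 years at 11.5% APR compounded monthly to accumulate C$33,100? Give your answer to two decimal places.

C$59.94

With 12 periods per year: i = 0.00958333, n = 192.
FV-annuity factor × (1+i) = 552.192941; PMT = 33100 / 552.192941 = 59.9428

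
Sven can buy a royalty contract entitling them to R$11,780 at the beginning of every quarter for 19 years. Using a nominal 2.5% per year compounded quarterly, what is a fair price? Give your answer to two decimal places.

R$715,380.46

i = 0.025/4 = 0.00625 per quarter; n = 19·4 = 76.
PV = PMT · [1 − (1+i)^(−n)] / i × (1+i) = 11780 · 60.728392 = 715,380.4580
(Beginning-of-period payments → annuity-due factor ×(1+i).)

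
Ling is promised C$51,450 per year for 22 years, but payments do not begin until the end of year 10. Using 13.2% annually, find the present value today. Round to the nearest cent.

Value one period before first payment (t=9): 51450 × [1 − (1+0.132)^(−22)] / 0.132 = 51450 × 7.080530 = 364,293.2768
PV₀ = 364,293.2768 / (1+0.132)^9 = 364,293.2768 / 3.052234 = 119,352.9931

C$119,352.99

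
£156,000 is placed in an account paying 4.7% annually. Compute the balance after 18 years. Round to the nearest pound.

FV = 156,000 × (1 + 0.047)^18 = 356,586.4765

£356,586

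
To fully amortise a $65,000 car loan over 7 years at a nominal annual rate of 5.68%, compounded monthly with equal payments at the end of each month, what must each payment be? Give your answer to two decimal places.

Periodic rate i = 0.0568/12 = 0.00473333; n = 7 × 12 = 84 periods.
Annuity-PV factor = 69.177183; PMT = 65000 / 69.177183 = 939.6162

$939.62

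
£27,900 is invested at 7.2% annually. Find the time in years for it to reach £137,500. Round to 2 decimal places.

22.94 years

(1+i)^n = 137500/27900 = 4.92832, so n = ln 4.92832 / ln 1.072 = 22.9410 years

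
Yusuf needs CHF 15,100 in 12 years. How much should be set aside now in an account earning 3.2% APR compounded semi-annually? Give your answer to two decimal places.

CHF 10,316.39

Periodic rate i = 0.032/2 = 0.016; n = 12 × 2 = 24 periods.
PV = FV·(1+i)^(−n) = 15,100 × 0.683205 = 10,316.3949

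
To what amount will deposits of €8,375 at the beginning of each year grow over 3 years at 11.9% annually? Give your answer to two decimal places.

FV = PMT · [(1+i)^n − 1] / i × (1+i) = 8375 · 3.772329 = 31,593.2567
(Beginning-of-period payments → annuity-due factor ×(1+i).)

€31,593.26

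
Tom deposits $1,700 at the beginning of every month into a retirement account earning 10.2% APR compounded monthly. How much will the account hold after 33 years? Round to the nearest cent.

$5,557,515.21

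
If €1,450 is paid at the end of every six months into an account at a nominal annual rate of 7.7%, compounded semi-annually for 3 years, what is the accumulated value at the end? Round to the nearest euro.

€9,582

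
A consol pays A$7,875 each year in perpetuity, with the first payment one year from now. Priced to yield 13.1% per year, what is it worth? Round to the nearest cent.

A$60,114.50

PV = PMT / i = 7875 / 0.131 = 60,114.5038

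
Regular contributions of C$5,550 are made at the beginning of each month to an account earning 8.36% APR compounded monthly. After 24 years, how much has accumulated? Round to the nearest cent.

Periodic rate i = 0.0836/12 = 0.00696667; n = 24 × 12 = 288 periods.
FV = 5550 × [(1+0.00696667)^288 − 1] / 0.00696667 × (1+i) = 5550 × 922.884081 = 5,122,006.6484
Payments are at the start of each period, so multiply by (1+i).

C$5,122,006.65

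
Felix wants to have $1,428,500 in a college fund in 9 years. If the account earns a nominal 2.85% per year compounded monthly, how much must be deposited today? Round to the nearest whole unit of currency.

$1,105,645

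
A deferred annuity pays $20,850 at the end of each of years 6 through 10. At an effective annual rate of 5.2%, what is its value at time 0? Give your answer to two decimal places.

PV at t=5 (ordinary 5-year annuity): 20850 × a(5|0.052) = 20850 × 4.305645 = 89,772.6964
Discount back 5 years: 89,772.6964 × (1+0.052)^(−5) = 89,772.6964 × 0.776106 = 69,673.1700

$69,673.17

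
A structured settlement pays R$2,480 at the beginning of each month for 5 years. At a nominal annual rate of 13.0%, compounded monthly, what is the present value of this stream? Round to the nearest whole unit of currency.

With 12 periods per year: i = 0.0108333, n = 60.
PV = PMT · [1 − (1+i)^(−n)] / i × (1+i) = 2480 · 44.426233 = 110,177.0588
Payments are at the start of each period, so multiply by (1+i).

R$110,177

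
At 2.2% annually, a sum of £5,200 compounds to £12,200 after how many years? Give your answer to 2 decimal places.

n = ln(12200/5200) / ln(1+0.022) = ln(2.34615) / 0.021761 = 39.1874 years

39.19 years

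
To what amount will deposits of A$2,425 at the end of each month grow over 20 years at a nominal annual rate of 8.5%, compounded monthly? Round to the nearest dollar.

With 12 periods per year: i = 0.00708333, n = 240.
FV = PMT · [(1+i)^n − 1] / i = 2425 · 626.998951 = 1,520,472.4559

A$1,520,472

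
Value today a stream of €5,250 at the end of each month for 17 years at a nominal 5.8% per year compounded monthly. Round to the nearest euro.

i = 0.058/12 = 0.00483333 per month; n = 17·12 = 204.
PV = 5250 × [1 − (1+0.00483333)^(−204)] / 0.00483333 = 5250 × 129.526939 = 680,016.4305

€680,016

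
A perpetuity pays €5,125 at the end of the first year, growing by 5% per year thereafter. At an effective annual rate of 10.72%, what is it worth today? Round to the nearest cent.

PV = PMT / (i − g) = 5125 / (0.1072 − 0.05) = 5125 / 0.057200 = 89,597.9021

€89,597.90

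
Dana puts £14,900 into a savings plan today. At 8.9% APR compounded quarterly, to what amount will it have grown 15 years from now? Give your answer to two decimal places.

i = 0.089/4 = 0.02225 per quarter; n = 15·4 = 60.
FV = 14,900 × (1 + 0.02225)^60 = 55,797.3306

£55,797.33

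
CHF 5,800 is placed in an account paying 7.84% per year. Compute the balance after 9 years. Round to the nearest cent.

FV = PV·(1+i)^n = 5,800 × 1.972509 = 11,440.5501

CHF 11,440.55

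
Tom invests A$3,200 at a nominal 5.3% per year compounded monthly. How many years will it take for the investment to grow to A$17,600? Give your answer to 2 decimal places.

32.24 years

Periodic rate i = 0.053/12 = 0.00441667.
(1+i)^n = 17600/3200 = 5.50000, so n = ln 5.50000 / ln 1.00442 = 386.8324 months
= 386.8324/12 years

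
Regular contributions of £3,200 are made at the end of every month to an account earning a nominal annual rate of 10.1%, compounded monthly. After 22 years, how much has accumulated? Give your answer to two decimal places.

i = 0.101/12 = 0.00841667 per month; n = 22·12 = 264.
FV = PMT · [(1+i)^n − 1] / i = 3200 · 967.173061 = 3,094,953.7962

£3,094,953.80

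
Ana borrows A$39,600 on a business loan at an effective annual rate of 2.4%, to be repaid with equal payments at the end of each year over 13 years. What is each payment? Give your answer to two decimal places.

A$3,582.14

Annuity-PV factor = 11.054835; PMT = 39600 / 11.054835 = 3,582.1431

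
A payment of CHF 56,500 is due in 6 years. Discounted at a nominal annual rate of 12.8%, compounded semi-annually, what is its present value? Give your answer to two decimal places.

CHF 26,837.92

With 2 periods per year: i = 0.064, n = 12.
Discount factor = (1+0.064)^(−12) = 0.475007; PV = 56,500 × 0.475007 = 26,837.9236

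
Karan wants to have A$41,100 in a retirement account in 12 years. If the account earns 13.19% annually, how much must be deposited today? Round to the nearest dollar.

A$9,293

Discount factor = (1+0.1319)^(−12) = 0.226101; PV = 41,100 × 0.226101 = 9,292.7682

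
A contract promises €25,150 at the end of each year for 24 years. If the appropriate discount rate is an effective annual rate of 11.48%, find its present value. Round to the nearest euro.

€202,938

PV = 25150 × [1 − (1+0.1148)^(−24)] / 0.1148 = 25150 × 8.069103 = 202,937.9360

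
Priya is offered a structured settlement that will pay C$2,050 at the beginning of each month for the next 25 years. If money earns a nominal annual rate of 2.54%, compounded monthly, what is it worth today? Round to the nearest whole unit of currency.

C$455,878

i = 0.0254/12 = 0.00211667 per month; n = 25·12 = 300.
PV = 2050 × [1 − (1+0.00211667)^(−300)] / 0.00211667 × (1+i) = 2050 × 222.379357 = 455,877.6818
(Beginning-of-period payments → annuity-due factor ×(1+i).)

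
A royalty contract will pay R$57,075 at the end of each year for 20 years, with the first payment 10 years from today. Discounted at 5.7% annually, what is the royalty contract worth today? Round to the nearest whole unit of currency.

R$407,359

Value one period before first payment (t=9): 57075 × [1 − (1+0.057)^(−20)] / 0.057 = 57075 × 11.754568 = 670,891.9918
PV₀ = 670,891.9918 / (1+0.057)^9 = 670,891.9918 / 1.646929 = 407,359.3811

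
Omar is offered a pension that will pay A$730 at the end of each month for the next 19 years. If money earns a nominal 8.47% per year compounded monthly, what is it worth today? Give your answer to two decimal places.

A$82,618.95

Periodic rate i = 0.0847/12 = 0.00705833; n = 19 × 12 = 228 periods.
PV = 730 × [1 − (1+0.00705833)^(−228)] / 0.00705833 = 730 × 113.176644 = 82,618.9499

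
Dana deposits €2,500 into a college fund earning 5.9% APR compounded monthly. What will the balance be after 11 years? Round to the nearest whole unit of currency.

With 12 periods per year: i = 0.00491667, n = 132.
FV = 2,500 × (1 + 0.00491667)^132 = 4,776.4638

€4,776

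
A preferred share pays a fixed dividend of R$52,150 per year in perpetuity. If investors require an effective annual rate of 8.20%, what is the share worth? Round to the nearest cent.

R$635,975.61

PV = PMT / i = 52150 / 0.082 = 635,975.6098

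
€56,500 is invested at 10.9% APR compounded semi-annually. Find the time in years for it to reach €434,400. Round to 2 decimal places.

19.22 years

Periodic rate i = 0.109/2 = 0.0545.
(1+i)^n = 434400/56500 = 7.68850, so n = ln 7.68850 / ln 1.0545 = 38.4370 half-years
= 38.4370/2 years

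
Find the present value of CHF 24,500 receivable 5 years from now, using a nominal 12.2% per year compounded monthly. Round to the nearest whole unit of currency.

CHF 13,353

i = 0.122/12 = 0.0101667 per month; n = 5·12 = 60.
PV = FV·(1+i)^(−n) = 24,500 × 0.545027 = 13,353.1604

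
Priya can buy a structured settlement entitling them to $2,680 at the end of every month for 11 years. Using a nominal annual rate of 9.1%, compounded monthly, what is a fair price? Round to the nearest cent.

$223,034.11

With 12 periods per year: i = 0.00758333, n = 132.
Annuity factor a(132|0.00758333) = 83.221684; PV = 2680 × 83.221684 = 223,034.1120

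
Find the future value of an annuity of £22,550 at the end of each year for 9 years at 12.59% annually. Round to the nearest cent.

£341,627.50

Accumulation factor s(9|0.1259) = 15.149778; FV = 22550 × 15.149778 = 341,627.4960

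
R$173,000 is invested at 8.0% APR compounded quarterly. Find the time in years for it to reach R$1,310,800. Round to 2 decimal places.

25.57 years

Periodic rate i = 0.08/4 = 0.02.
n = ln(1.3108e+06/173000) / ln(1+0.02) = ln(7.57688) / 0.019803 = 102.2643 quarters
= 102.2643/4 years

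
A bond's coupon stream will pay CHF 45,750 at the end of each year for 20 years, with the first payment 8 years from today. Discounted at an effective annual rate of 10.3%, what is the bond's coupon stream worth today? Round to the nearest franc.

CHF 192,149

Value one period before first payment (t=7): 45750 × [1 − (1+0.103)^(−20)] / 0.103 = 45750 × 8.342103 = 381,651.2078
Discount back 7 years: 381,651.2078 × (1+0.103)^(−7) = 381,651.2078 × 0.503467 = 192,148.9670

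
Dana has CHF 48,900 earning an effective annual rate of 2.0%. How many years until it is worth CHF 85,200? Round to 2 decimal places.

28.04 years

(1+i)^n = 85200/48900 = 1.74233, so n = ln 1.74233 / ln 1.02 = 28.0379 years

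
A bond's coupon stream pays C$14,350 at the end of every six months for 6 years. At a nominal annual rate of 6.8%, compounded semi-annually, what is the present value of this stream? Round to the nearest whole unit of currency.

C$139,489

i = 0.068/2 = 0.034 per half-year; n = 6·2 = 12.
PV = PMT · [1 − (1+i)^(−n)] / i = 14350 · 9.720454 = 139,488.5195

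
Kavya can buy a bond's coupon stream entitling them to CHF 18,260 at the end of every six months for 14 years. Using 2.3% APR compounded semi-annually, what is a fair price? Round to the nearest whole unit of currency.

Periodic rate i = 0.023/2 = 0.0115; n = 14 × 2 = 28 periods.
Annuity factor a(28|0.0115) = 23.823392; PV = 18260 × 23.823392 = 435,015.1346

CHF 435,015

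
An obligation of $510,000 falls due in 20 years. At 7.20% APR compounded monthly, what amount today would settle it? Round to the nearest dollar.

$121,354

Periodic rate i = 0.072/12 = 0.006; n = 20 × 12 = 240 periods.
Discount factor = (1+0.006)^(−240) = 0.237949; PV = 510,000 × 0.237949 = 121,354.1977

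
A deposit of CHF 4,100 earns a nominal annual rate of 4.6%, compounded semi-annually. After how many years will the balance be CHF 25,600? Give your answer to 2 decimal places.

40.27 years

Periodic rate i = 0.046/2 = 0.023.
n = ln(25600/4100) / ln(1+0.023) = ln(6.24390) / 0.022739 = 80.5473 half-years
= 80.5473/2 years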